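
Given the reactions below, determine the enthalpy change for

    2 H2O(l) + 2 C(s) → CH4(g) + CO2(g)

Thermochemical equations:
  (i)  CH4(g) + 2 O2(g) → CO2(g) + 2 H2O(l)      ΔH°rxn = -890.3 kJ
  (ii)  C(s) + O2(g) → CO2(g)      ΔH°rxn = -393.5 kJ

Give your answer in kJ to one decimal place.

ΔH°rxn = 103.3 kJ

(i) reversed: +890.3 kJ
(ii) × 2: (2)·(-393.5) = -787.0 kJ
By Hess's law, ΔH°rxn = (+890.3) + (-787.0) = 103.3 kJ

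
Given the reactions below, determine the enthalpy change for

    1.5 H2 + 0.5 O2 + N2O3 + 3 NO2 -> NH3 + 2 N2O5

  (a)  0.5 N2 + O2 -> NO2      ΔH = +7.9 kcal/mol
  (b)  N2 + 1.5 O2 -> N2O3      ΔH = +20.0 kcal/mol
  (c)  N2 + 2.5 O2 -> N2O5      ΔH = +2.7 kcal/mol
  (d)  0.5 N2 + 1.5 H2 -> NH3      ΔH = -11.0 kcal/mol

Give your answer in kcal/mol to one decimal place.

ΔH = -49.3 kcal/mol

(a) reversed and × 3 (reverse to put NO2 on the reactant side; ×3 to match 3 NO2 in the target): (-3)·(+7.9) = -23.7 kcal/mol
(b) reversed (N2O3 must end up as a reactant): -20.0 kcal/mol
(c) × 2 (×2 to match 2 N2O5 in the target): (2)·(+2.7) = +5.4 kcal/mol
(d) as written (NH3 already on the product side): -11.0 kcal/mol
ΔH = (-23.7) + (-20.0) + (+5.4) + (-11.0) = -49.3 kcal/mol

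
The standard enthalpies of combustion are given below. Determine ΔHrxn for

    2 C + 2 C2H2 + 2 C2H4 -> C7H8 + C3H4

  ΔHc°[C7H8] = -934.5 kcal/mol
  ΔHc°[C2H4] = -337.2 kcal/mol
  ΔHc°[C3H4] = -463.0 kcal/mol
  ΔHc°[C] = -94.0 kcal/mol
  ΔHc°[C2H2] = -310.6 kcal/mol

Using ΔH = Σ nΔHc°(reactants) − Σ nΔHc°(products):
= [2·(-94.0) + 2·(-310.6) + 2·(-337.2)] − [1·(-934.5) + 1·(-463.0)]
= -86.1 kcal/mol

ΔHrxn = -86.1 kcal/mol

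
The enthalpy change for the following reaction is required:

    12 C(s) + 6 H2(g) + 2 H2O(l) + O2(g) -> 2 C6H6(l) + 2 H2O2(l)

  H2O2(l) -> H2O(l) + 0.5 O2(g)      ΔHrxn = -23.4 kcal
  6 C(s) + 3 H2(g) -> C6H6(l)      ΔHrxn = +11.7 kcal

ΔHrxn = 70.2 kcal

equation 1 reversed and × 2: (-2)·(-23.4) = +46.8 kcal
equation 2 × 2: (2)·(+11.7) = +23.4 kcal
Since enthalpy is a state function, ΔHrxn = (-2)·(-23.4) + (2)·(+11.7) = 70.2 kcal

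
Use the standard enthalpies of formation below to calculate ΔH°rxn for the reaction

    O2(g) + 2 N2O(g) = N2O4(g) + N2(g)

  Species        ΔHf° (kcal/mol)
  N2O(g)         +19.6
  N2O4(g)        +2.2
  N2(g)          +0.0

ΔH°rxn = -37.0 kcal/mol

Products: 1·(+2.2) + 1·(+0.0) = +2.2
Reactants: 1·(+0.0) + 2·(+19.6) = +39.2
ΔH°rxn = (+2.2) − (+39.2) = -37.0 kcal/mol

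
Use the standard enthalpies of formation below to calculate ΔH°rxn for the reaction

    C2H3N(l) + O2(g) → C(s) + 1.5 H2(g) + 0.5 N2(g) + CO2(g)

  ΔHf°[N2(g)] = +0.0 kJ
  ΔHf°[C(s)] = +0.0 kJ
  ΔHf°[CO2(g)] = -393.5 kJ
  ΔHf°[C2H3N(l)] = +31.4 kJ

ΔH°rxn = Σ nΔHf°(products) − Σ nΔHf°(reactants).
Products: 1·(+0.0) + 3/2·(+0.0) + 1/2·(+0.0) + 1·(-393.5) = -393.5
Reactants: 1·(+31.4) + 1·(+0.0) = +31.4
ΔH°rxn = (-393.5) − (+31.4) = -424.9 kJ

ΔH°rxn = -424.9 kJ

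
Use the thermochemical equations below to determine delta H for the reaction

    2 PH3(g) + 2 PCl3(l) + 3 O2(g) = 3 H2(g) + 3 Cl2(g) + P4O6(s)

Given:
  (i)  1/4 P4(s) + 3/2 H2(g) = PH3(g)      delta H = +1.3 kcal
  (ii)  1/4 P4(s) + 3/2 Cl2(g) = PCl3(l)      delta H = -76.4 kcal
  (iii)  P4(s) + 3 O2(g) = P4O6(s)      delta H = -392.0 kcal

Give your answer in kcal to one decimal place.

delta H = -241.8 kcal

(i) reversed and × 2 (reverse to put PH3(g) on the reactant side; scale by 2 for the 2 PH3(g)): (-2)·(+1.3) = -2.6 kcal
(ii) reversed and × 2 (PCl3(l) must end up as a reactant; scale by 2 for the 2 PCl3(l)): (-2)·(-76.4) = +152.8 kcal
(iii) as written (P4O6(s) already on the product side): -392.0 kcal
Since enthalpy is a state function, delta H = (-2)·(+1.3) + (-2)·(-76.4) + (1)·(-392.0) = -241.8 kcal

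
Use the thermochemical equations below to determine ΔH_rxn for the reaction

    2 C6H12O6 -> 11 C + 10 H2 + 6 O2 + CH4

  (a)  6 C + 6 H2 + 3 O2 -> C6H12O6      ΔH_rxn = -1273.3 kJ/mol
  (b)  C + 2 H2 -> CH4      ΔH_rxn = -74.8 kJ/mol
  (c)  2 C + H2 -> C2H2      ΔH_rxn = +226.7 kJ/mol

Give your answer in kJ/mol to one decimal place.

(a) reversed and × 2 (reverse to put C6H12O6 on the reactant side; scale by 2 for the 2 C6H12O6): (-2)·(-1273.3) = +2546.6 kJ/mol
(b) as written (CH4 already on the product side): -74.8 kJ/mol
(c): not needed (C2H2 appears nowhere else).
Since enthalpy is a state function, ΔH_rxn = (+2546.6) + (-74.8) = 2471.8 kJ/mol

ΔH_rxn = 2471.8 kJ/mol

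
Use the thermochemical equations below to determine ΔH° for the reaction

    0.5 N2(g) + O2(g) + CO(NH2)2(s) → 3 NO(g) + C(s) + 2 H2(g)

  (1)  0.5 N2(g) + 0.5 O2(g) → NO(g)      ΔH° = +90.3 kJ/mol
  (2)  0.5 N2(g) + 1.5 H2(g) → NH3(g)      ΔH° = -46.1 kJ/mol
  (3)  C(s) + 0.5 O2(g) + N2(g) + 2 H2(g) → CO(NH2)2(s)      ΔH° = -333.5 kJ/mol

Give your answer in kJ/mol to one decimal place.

(1) × 3 (×3 to match 3 NO(g) in the target): (3)·(+90.3) = +270.9 kJ/mol
(2): not needed (NH3(g) appears nowhere else).
(3) reversed (CO(NH2)2(s) must end up as a reactant): +333.5 kJ/mol
By Hess's law, ΔH° = (3)·(+90.3) + (-1)·(-333.5) = 604.4 kJ/mol

ΔH° = 604.4 kJ/mol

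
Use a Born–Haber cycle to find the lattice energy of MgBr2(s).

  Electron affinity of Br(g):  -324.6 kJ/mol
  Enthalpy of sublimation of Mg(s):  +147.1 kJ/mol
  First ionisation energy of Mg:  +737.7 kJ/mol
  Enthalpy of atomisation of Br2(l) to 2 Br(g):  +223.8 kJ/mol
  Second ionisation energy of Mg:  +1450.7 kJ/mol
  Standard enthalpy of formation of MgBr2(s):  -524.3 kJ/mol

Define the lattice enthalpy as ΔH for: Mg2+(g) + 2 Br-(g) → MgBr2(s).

ΔHf° = 1·ΔHsub + 1·(ΣIE) + 1·D(Br2) + 2·EA + U
-524.3 = 1·(+147.1) + 1·(+2188.4) + 1·(+223.8) + 2·(-324.6) + U
U = -524.3 − (+1910.1) = -2434.4 kJ/mol

U = -2434.4 kJ/mol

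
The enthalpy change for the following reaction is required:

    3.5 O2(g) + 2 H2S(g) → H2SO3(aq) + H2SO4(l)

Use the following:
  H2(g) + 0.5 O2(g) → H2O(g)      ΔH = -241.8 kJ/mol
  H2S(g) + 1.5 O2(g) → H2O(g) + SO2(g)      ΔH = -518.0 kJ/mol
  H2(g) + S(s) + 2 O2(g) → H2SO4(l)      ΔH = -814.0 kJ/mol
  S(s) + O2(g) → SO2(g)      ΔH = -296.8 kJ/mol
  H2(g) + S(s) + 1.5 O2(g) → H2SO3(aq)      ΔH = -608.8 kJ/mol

ΔH = -1381.6 kJ/mol

equation 1 reversed and × 2: (-2)·(-241.8) = +483.6 kJ/mol
equation 2 × 2: (2)·(-518.0) = -1036.0 kJ/mol
equation 3 as written: -814.0 kJ/mol
equation 4 reversed and × 2: (-2)·(-296.8) = +593.6 kJ/mol
equation 5 as written: -608.8 kJ/mol
Combining the equations, ΔH = (+483.6) + (-1036.0) + (-814.0) + (+593.6) + (-608.8) = -1381.6 kJ/mol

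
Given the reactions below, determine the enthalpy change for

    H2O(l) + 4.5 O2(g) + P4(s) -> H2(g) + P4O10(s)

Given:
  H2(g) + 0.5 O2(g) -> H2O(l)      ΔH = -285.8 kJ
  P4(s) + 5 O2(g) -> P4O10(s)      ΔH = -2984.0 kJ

ΔH = -2698.2 kJ

equation 1 reversed (reverse to put H2O(l) on the reactant side): +285.8 kJ
equation 2 as written (P4O10(s) already on the product side): -2984.0 kJ
Summing the manipulated equations, ΔH = (+285.8) + (-2984.0) = -2698.2 kJ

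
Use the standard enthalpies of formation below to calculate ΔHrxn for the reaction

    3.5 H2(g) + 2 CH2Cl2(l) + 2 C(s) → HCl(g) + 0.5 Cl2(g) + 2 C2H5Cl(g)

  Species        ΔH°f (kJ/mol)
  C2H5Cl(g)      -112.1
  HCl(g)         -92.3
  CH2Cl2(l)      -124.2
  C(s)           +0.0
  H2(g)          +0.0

ΔHrxn = -68.1 kJ/mol

Products: 1·(-92.3) + 1/2·(+0.0) + 2·(-112.1) = -316.5
Reactants: 7/2·(+0.0) + 2·(-124.2) + 2·(+0.0) = -248.4
ΔHrxn = (-316.5) − (-248.4) = -68.1 kJ/mol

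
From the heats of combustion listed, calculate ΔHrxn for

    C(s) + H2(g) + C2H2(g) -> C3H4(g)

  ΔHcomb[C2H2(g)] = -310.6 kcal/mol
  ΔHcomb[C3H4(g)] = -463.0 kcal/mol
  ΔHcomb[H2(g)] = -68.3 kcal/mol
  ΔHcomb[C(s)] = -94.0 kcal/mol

Using ΔH = Σ nΔHc°(reactants) − Σ nΔHc°(products):
= [1·(-94.0) + 1·(-68.3) + 1·(-310.6)] − [1·(-463.0)]
= -9.9 kcal/mol

ΔHrxn = -9.9 kcal/mol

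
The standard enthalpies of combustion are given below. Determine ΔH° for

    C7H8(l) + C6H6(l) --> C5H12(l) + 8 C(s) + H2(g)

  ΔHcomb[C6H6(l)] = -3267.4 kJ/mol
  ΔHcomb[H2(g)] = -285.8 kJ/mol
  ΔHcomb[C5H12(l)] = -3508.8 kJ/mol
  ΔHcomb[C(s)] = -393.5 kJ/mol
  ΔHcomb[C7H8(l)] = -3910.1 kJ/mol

Using ΔH = Σ nΔHc°(reactants) − Σ nΔHc°(products):
= [1·(-3910.1) + 1·(-3267.4)] − [1·(-3508.8) + 8·(-393.5) + 1·(-285.8)]
= -234.9 kJ/mol

ΔH° = -234.9 kJ/mol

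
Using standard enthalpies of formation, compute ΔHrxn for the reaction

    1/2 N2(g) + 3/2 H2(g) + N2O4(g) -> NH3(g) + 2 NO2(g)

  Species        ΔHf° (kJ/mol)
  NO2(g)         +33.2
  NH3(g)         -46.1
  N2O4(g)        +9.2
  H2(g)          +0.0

ΔHrxn = 11.1 kJ/mol

ΔH°rxn = Σ nΔHf°(products) − Σ nΔHf°(reactants).
Products: 1·(-46.1) + 2·(+33.2) = +20.3
Reactants: 1/2·(+0.0) + 3/2·(+0.0) + 1·(+9.2) = +9.2
ΔHrxn = (+20.3) − (+9.2) = 11.1 kJ/mol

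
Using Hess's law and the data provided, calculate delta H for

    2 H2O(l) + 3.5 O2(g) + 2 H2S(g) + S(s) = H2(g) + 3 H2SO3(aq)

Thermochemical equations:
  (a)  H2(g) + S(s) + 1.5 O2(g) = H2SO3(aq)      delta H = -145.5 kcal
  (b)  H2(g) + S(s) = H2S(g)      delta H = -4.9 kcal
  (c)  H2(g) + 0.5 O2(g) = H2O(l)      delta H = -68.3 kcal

(a) × 3 (scale by 3 for the 3 H2SO3(aq)): (3)·(-145.5) = -436.5 kcal
(b) reversed and × 2 (H2S(g) must end up as a reactant; scale by 2 for the 2 H2S(g)): (-2)·(-4.9) = +9.8 kcal
(c) reversed and × 2 (H2O(l) must end up as a reactant; scale by 2 for the 2 H2O(l)): (-2)·(-68.3) = +136.6 kcal
delta H = (3)·(-145.5) + (-2)·(-4.9) + (-2)·(-68.3) = -290.1 kcal

delta H = -290.1 kcal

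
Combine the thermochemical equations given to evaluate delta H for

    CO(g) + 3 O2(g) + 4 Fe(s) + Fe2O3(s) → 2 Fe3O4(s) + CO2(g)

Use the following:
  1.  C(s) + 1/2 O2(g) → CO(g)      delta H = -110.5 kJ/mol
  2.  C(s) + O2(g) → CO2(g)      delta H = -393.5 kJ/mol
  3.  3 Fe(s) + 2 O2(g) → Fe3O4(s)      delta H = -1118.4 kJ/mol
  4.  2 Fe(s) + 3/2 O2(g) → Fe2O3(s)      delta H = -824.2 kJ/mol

eq. 1 reversed: +110.5 kJ/mol
eq. 2 as written: -393.5 kJ/mol
eq. 3 × 2: (2)·(-1118.4) = -2236.8 kJ/mol
eq. 4 reversed: +824.2 kJ/mol
delta H = (-1)·(-110.5) + (1)·(-393.5) + (2)·(-1118.4) + (-1)·(-824.2) = -1695.6 kJ/mol

delta H = -1695.6 kJ/mol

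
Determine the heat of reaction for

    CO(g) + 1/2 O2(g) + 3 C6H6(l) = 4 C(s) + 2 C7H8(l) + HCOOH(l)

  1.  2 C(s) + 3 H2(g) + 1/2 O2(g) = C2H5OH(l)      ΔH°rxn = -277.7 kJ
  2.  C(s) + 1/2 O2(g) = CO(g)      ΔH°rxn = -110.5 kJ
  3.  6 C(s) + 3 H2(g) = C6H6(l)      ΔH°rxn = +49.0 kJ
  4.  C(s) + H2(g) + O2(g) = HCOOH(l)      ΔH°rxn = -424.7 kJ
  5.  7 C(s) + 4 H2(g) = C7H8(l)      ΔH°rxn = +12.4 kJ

eq. 1: not needed.
eq. 2 reversed: +110.5 kJ
eq. 3 reversed and × 3: (-3)·(+49.0) = -147.0 kJ
eq. 4 as written: -424.7 kJ
eq. 5 × 2: (2)·(+12.4) = +24.8 kJ
By Hess's law, ΔH°rxn = (-1)·(-110.5) + (-3)·(+49.0) + (1)·(-424.7) + (2)·(+12.4) = -436.4 kJ

ΔH°rxn = -436.4 kJ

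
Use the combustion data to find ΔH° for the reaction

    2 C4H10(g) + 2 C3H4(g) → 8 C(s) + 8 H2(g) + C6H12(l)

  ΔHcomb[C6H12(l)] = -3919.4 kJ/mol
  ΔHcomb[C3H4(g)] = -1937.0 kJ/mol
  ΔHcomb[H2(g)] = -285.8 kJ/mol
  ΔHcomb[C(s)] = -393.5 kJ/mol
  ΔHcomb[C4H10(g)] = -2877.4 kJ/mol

With combustion enthalpies, reactants minus products:
= [2·(-2877.4) + 2·(-1937.0)] − [8·(-393.5) + 8·(-285.8) + 1·(-3919.4)]
= -275.0 kJ/mol

ΔH° = -275.0 kJ/mol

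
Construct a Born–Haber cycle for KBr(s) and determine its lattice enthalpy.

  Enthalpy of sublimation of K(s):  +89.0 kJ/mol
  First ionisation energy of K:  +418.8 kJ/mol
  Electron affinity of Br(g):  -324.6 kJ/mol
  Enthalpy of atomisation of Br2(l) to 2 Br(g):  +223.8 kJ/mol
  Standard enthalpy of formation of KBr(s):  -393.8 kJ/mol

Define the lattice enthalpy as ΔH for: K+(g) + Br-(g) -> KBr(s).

ΔHf° = 1·ΔHsub + 1·(ΣIE) + 1/2·D(Br2) + 1·EA + U
-393.8 = 1·(+89.0) + 1·(+418.8) + 1/2·(+223.8) + 1·(-324.6) + U
U = -393.8 − (+295.1) = -688.9 kJ/mol

U = -688.9 kJ/mol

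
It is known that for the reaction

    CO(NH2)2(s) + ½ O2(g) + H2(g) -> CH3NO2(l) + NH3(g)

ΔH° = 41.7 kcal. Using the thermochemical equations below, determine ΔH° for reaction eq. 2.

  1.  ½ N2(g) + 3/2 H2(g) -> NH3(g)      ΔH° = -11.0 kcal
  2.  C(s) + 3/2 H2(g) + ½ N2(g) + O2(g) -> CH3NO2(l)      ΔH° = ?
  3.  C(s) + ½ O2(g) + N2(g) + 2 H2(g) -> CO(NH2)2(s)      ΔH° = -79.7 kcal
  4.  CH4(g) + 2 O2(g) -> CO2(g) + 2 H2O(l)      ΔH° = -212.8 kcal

ΔH° = -27.0 kcal

eq. 1 as written (NH3(g) already on the product side): -11.0 kcal
eq. 2 as written (CH3NO2(l) already on the product side): contributes x
eq. 3 reversed (CO(NH2)2(s) must end up as a reactant): +79.7 kcal
eq. 4: not needed (H2O(l) appears nowhere else).
+41.7 = (-11.0) + (+79.7) + x
x = (+41.7 − (+68.7)) / (1) = -27.0 kcal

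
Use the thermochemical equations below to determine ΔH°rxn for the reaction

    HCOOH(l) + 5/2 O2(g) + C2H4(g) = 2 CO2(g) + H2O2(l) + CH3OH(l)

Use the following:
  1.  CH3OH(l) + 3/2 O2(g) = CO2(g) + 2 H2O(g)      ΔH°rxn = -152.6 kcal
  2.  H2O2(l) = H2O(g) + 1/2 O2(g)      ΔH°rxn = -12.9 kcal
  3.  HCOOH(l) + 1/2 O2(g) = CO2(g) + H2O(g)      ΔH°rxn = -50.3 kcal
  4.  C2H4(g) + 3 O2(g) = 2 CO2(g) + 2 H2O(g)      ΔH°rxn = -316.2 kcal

eq. 1 reversed: +152.6 kcal
eq. 2 reversed: +12.9 kcal
eq. 3 as written: -50.3 kcal
eq. 4 as written: -316.2 kcal
ΔH°rxn = (-1)·(-152.6) + (-1)·(-12.9) + (1)·(-50.3) + (1)·(-316.2) = -201.0 kcal

ΔH°rxn = -201.0 kcal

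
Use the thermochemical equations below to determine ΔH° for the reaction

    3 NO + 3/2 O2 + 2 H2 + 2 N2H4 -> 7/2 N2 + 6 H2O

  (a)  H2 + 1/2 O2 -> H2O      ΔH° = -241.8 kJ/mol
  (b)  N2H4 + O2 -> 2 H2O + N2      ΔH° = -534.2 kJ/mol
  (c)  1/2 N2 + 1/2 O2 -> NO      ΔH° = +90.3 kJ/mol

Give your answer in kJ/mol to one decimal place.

(a) × 2 (scale by 2 for the 2 H2): (2)·(-241.8) = -483.6 kJ/mol
(b) × 2 (scale by 2 for the 2 N2H4): (2)·(-534.2) = -1068.4 kJ/mol
(c) reversed and × 3 (reverse to put NO on the reactant side; scale by 3 for the 3 NO): (-3)·(+90.3) = -270.9 kJ/mol
ΔH° = (2)·(-241.8) + (2)·(-534.2) + (-3)·(+90.3) = -1822.9 kJ/mol

ΔH° = -1822.9 kJ/mol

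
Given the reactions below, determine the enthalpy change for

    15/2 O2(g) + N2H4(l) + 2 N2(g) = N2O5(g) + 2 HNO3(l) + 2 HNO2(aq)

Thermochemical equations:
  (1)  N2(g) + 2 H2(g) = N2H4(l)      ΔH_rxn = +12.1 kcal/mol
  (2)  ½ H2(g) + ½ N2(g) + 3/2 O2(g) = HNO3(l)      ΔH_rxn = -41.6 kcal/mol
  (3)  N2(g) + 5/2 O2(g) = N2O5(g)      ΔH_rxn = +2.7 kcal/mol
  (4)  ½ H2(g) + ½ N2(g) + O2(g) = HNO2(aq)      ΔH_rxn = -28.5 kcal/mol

ΔH_rxn = -149.6 kcal/mol

(1) reversed (N2H4(l) must end up as a reactant): -12.1 kcal/mol
(2) × 2 (scale by 2 for the 2 HNO3(l)): (2)·(-41.6) = -83.2 kcal/mol
(3) as written (N2O5(g) already on the product side): +2.7 kcal/mol
(4) × 2 (scale by 2 for the 2 HNO2(aq)): (2)·(-28.5) = -57.0 kcal/mol
By Hess's law, ΔH_rxn = (-12.1) + (-83.2) + (+2.7) + (-57.0) = -149.6 kcal/mol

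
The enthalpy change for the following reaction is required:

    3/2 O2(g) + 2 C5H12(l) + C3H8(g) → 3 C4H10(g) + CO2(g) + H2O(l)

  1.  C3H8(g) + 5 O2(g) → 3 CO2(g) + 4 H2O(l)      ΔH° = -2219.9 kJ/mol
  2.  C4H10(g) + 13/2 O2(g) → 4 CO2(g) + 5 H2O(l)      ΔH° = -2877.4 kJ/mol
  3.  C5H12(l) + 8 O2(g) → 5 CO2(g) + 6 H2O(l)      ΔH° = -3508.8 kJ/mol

ΔH° = -605.3 kJ/mol

eq. 1 as written: -2219.9 kJ/mol
eq. 2 reversed and × 3: (-3)·(-2877.4) = +8632.2 kJ/mol
eq. 3 × 2: (2)·(-3508.8) = -7017.6 kJ/mol
Summing the manipulated equations, ΔH° = (1)·(-2219.9) + (-3)·(-2877.4) + (2)·(-3508.8) = -605.3 kJ/mol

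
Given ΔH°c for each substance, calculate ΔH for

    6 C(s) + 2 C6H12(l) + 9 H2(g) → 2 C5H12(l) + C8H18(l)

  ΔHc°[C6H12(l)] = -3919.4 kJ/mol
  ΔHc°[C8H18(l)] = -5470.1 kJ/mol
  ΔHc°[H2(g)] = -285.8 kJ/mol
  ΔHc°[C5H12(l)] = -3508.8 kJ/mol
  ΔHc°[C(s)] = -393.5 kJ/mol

Using ΔH = Σ nΔHc°(reactants) − Σ nΔHc°(products):
= [6·(-393.5) + 2·(-3919.4) + 9·(-285.8)] − [2·(-3508.8) + 1·(-5470.1)]
= -284.3 kJ/mol

ΔH = -284.3 kJ/mol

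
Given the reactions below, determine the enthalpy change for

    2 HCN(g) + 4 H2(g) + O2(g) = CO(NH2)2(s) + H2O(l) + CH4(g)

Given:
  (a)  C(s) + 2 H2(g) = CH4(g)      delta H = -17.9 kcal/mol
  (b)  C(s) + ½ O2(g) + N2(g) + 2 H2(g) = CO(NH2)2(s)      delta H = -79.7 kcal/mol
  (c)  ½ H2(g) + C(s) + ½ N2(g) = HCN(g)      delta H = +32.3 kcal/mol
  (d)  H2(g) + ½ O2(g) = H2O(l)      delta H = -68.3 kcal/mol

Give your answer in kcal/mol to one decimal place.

(a) as written: -17.9 kcal/mol
(b) as written: -79.7 kcal/mol
(c) reversed and × 2: (-2)·(+32.3) = -64.6 kcal/mol
(d) as written: -68.3 kcal/mol
delta H = (1)·(-17.9) + (1)·(-79.7) + (-2)·(+32.3) + (1)·(-68.3) = -230.5 kcal/mol

delta H = -230.5 kcal/mol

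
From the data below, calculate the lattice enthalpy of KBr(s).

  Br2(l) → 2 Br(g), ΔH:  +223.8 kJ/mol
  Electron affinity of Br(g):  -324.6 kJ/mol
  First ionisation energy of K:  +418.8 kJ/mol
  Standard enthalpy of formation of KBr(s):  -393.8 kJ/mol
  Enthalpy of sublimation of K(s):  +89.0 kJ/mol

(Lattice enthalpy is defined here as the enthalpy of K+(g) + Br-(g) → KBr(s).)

U = -688.9 kJ/mol

ΔHf° = 1·ΔHsub + 1·(ΣIE) + 1/2·D(Br2) + 1·EA + U
-393.8 = 1·(+89.0) + 1·(+418.8) + 1/2·(+223.8) + 1·(-324.6) + U
U = -393.8 − (+295.1) = -688.9 kJ/mol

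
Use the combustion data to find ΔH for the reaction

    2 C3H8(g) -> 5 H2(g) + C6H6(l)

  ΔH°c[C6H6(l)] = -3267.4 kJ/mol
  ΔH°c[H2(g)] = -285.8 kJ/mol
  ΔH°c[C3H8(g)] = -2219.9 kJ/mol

With combustion enthalpies, reactants minus products:
= [2·(-2219.9)] − [5·(-285.8) + 1·(-3267.4)]
= 256.6 kJ/mol

ΔH = 256.6 kJ/mol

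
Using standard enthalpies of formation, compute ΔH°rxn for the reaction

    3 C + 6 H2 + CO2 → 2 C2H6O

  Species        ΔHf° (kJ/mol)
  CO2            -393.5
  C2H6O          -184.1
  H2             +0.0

ΔH°rxn = Σ nΔHf°(products) − Σ nΔHf°(reactants).
Products: 2·(-184.1) = -368.2
Reactants: 3·(+0.0) + 6·(+0.0) + 1·(-393.5) = -393.5
ΔH°rxn = (-368.2) − (-393.5) = 25.3 kJ/mol

ΔH°rxn = 25.3 kJ/mol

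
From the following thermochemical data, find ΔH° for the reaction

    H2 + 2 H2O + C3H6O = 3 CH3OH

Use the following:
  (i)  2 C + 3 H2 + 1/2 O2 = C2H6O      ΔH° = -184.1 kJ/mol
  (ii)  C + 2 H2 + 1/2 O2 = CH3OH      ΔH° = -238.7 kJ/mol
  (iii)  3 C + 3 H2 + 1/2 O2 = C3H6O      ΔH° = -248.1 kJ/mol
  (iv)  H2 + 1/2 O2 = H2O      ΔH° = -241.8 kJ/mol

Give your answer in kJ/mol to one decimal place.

(i): not needed.
(ii) × 3: (3)·(-238.7) = -716.1 kJ/mol
(iii) reversed: +248.1 kJ/mol
(iv) reversed and × 2: (-2)·(-241.8) = +483.6 kJ/mol
ΔH° = (3)·(-238.7) + (-1)·(-248.1) + (-2)·(-241.8) = 15.6 kJ/mol

ΔH° = 15.6 kJ/mol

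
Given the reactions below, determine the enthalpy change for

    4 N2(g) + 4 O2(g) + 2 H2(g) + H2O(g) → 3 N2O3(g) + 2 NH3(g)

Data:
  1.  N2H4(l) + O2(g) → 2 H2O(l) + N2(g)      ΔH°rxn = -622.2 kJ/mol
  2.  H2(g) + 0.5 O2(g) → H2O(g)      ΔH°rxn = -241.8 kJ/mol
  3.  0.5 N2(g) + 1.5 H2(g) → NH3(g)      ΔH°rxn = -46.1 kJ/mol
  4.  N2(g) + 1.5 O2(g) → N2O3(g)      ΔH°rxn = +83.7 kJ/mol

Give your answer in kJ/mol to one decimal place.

ΔH°rxn = 400.7 kJ/mol

eq. 1: not needed.
eq. 2 reversed: +241.8 kJ/mol
eq. 3 × 2: (2)·(-46.1) = -92.2 kJ/mol
eq. 4 × 3: (3)·(+83.7) = +251.1 kJ/mol
ΔH°rxn = (-1)·(-241.8) + (2)·(-46.1) + (3)·(+83.7) = 400.7 kJ/mol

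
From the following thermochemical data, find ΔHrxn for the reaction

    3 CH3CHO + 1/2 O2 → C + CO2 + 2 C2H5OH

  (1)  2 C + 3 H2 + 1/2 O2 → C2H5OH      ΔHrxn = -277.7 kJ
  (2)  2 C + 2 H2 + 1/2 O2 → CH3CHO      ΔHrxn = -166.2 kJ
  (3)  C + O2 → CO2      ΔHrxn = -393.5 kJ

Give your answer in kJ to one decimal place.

(1) × 2: (2)·(-277.7) = -555.4 kJ
(2) reversed and × 3: (-3)·(-166.2) = +498.6 kJ
(3) as written: -393.5 kJ
Summing the manipulated equations, ΔHrxn = (-555.4) + (+498.6) + (-393.5) = -450.3 kJ

ΔHrxn = -450.3 kJ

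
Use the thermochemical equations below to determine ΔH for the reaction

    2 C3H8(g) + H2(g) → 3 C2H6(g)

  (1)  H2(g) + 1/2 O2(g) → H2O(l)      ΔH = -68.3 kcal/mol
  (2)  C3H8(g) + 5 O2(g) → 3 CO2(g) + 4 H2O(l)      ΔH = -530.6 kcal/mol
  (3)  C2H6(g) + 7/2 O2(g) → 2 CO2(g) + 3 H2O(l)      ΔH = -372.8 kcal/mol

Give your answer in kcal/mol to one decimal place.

(1) as written: -68.3 kcal/mol
(2) × 2: (2)·(-530.6) = -1061.2 kcal/mol
(3) reversed and × 3: (-3)·(-372.8) = +1118.4 kcal/mol
Summing the manipulated equations, ΔH = (1)·(-68.3) + (2)·(-530.6) + (-3)·(-372.8) = -11.1 kcal/mol

ΔH = -11.1 kcal/mol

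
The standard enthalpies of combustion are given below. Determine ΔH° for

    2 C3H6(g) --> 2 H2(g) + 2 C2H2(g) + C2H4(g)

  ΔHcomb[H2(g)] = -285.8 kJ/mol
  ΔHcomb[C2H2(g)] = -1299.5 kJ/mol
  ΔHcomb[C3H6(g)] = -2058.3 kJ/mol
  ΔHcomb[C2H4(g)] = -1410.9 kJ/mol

Using ΔH = Σ nΔHc°(reactants) − Σ nΔHc°(products):
= [2·(-2058.3)] − [2·(-285.8) + 2·(-1299.5) + 1·(-1410.9)]
= 464.9 kJ/mol

ΔH° = 464.9 kJ/mol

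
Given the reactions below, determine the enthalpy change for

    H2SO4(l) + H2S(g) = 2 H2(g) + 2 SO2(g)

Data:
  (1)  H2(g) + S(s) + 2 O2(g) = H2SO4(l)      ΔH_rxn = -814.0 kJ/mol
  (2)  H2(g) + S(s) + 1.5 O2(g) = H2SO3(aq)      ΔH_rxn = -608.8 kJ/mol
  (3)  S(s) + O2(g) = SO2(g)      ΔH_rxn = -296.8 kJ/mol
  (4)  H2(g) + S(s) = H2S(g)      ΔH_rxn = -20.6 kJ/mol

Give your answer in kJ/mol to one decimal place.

ΔH_rxn = 241.0 kJ/mol

(1) reversed (H2SO4(l) must end up as a reactant): +814.0 kJ/mol
(2): not needed (H2SO3(aq) appears nowhere else).
(3) × 2 (scale by 2 for the 2 SO2(g)): (2)·(-296.8) = -593.6 kJ/mol
(4) reversed (H2S(g) must end up as a reactant): +20.6 kJ/mol
ΔH_rxn = (-1)·(-814.0) + (2)·(-296.8) + (-1)·(-20.6) = 241.0 kJ/mol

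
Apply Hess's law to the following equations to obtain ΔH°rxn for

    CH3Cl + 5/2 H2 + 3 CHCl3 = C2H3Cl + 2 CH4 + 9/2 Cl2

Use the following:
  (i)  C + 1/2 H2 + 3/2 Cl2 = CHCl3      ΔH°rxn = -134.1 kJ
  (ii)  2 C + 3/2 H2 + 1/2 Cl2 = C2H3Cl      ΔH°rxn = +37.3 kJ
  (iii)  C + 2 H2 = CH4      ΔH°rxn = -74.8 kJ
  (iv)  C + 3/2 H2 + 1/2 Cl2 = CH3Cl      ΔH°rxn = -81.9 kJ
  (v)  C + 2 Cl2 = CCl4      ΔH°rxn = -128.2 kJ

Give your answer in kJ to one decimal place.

ΔH°rxn = 371.9 kJ

(i) reversed and × 3: (-3)·(-134.1) = +402.3 kJ
(ii) as written: +37.3 kJ
(iii) × 2: (2)·(-74.8) = -149.6 kJ
(iv) reversed: +81.9 kJ
(v): not needed.
Combining the equations, ΔH°rxn = (+402.3) + (+37.3) + (-149.6) + (+81.9) = 371.9 kJ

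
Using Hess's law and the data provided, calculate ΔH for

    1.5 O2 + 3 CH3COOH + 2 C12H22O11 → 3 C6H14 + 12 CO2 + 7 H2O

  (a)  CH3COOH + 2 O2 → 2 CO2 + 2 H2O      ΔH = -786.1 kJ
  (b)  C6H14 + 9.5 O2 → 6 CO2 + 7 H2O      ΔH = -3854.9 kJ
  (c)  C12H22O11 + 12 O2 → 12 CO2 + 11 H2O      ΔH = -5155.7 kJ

(a) × 3: (3)·(-786.1) = -2358.3 kJ
(b) reversed and × 3: (-3)·(-3854.9) = +11564.7 kJ
(c) × 2: (2)·(-5155.7) = -10311.4 kJ
Since enthalpy is a state function, ΔH = (3)·(-786.1) + (-3)·(-3854.9) + (2)·(-5155.7) = -1105.0 kJ

ΔH = -1105.0 kJ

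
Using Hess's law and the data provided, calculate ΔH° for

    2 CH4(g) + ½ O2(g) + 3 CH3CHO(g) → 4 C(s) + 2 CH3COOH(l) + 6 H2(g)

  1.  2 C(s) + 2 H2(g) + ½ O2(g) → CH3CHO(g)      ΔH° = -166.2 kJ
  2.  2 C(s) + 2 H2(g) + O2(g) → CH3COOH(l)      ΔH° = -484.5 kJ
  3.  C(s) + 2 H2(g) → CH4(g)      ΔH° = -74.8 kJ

ΔH° = -320.8 kJ

eq. 1 reversed and × 3 (reverse to put CH3CHO(g) on the reactant side; scale by 3 for the 3 CH3CHO(g)): (-3)·(-166.2) = +498.6 kJ
eq. 2 × 2 (×2 to match 2 CH3COOH(l) in the target): (2)·(-484.5) = -969.0 kJ
eq. 3 reversed and × 2 (reverse to put CH4(g) on the reactant side; scale by 2 for the 2 CH4(g)): (-2)·(-74.8) = +149.6 kJ
Combining the equations, ΔH° = (-3)·(-166.2) + (2)·(-484.5) + (-2)·(-74.8) = -320.8 kJ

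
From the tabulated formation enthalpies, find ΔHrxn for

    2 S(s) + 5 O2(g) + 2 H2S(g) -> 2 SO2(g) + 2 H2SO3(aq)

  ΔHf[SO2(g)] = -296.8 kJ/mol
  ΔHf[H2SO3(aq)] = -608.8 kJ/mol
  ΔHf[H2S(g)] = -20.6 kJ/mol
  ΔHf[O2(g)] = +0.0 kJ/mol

ΔHrxn = -1770.0 kJ/mol

Products: 2·(-296.8) + 2·(-608.8) = -1811.2
Reactants: 2·(+0.0) + 5·(+0.0) + 2·(-20.6) = -41.2
ΔHrxn = (-1811.2) − (-41.2) = -1770.0 kJ/mol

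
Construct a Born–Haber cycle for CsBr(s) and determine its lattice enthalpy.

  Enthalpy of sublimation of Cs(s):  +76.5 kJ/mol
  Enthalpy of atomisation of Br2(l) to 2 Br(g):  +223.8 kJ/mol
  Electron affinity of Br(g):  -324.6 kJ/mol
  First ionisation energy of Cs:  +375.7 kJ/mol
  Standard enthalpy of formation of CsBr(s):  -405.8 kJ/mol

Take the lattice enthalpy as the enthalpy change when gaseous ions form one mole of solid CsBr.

U = -645.3 kJ/mol

ΔHf° = 1·ΔHsub + 1·(ΣIE) + 1/2·D(Br2) + 1·EA + U
-405.8 = 1·(+76.5) + 1·(+375.7) + 1/2·(+223.8) + 1·(-324.6) + U
U = -405.8 − (+239.5) = -645.3 kJ/mol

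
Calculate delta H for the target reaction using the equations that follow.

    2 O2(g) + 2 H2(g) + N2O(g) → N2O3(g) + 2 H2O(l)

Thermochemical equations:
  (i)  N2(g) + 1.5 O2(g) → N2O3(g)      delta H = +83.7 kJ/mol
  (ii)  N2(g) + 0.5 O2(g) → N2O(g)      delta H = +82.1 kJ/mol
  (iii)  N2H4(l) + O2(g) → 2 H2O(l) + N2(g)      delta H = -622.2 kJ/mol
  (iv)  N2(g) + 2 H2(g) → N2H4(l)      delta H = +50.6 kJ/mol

delta H = -570.0 kJ/mol

(i) as written (N2O3(g) already on the product side): +83.7 kJ/mol
(ii) reversed (reverse to put N2O(g) on the reactant side): -82.1 kJ/mol
(iii) as written (H2O(l) already on the product side): -622.2 kJ/mol
(iv) as written (H2(g) already on the reactant side): +50.6 kJ/mol
By Hess's law, delta H = (1)·(+83.7) + (-1)·(+82.1) + (1)·(-622.2) + (1)·(+50.6) = -570.0 kJ/mol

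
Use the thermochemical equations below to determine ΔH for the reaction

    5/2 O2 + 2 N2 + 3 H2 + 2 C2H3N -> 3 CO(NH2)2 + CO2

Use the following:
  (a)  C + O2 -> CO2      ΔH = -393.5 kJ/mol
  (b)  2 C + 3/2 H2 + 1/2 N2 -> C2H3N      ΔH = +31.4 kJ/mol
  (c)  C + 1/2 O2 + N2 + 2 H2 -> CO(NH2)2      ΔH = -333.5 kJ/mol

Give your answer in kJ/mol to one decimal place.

ΔH = -1456.8 kJ/mol

(a) as written (CO2 already on the product side): -393.5 kJ/mol
(b) reversed and × 2 (C2H3N must end up as a reactant; ×2 to match 2 C2H3N in the target): (-2)·(+31.4) = -62.8 kJ/mol
(c) × 3 (scale by 3 for the 3 CO(NH2)2): (3)·(-333.5) = -1000.5 kJ/mol
ΔH = (1)·(-393.5) + (-2)·(+31.4) + (3)·(-333.5) = -1456.8 kJ/mol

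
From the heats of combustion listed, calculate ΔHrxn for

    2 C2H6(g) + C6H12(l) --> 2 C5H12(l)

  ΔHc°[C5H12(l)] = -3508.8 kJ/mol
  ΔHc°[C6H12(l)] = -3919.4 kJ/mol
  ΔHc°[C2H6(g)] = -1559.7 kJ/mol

ΔHrxn = -21.2 kJ/mol

With combustion enthalpies, reactants minus products:
= [2·(-1559.7) + 1·(-3919.4)] − [2·(-3508.8)]
= -21.2 kJ/mol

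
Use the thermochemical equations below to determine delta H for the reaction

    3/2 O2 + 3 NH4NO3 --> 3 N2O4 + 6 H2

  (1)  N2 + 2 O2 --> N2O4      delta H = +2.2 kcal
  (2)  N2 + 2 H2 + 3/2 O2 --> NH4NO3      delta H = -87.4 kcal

delta H = 268.8 kcal

(1) × 3: (3)·(+2.2) = +6.6 kcal
(2) reversed and × 3: (-3)·(-87.4) = +262.2 kcal
delta H = (+6.6) + (+262.2) = 268.8 kcal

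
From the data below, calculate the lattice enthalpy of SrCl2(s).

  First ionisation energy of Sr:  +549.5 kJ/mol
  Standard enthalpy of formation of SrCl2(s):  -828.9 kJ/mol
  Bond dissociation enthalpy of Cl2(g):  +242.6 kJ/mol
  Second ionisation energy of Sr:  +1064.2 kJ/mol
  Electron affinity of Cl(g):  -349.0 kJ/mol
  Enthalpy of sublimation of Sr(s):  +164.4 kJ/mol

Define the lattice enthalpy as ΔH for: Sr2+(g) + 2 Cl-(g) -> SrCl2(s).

ΔHf° = 1·ΔHsub + 1·(ΣIE) + 1·D(Cl2) + 2·EA + U
-828.9 = 1·(+164.4) + 1·(+1613.7) + 1·(+242.6) + 2·(-349.0) + U
U = -828.9 − (+1322.7) = -2151.6 kJ/mol

U = -2151.6 kJ/mol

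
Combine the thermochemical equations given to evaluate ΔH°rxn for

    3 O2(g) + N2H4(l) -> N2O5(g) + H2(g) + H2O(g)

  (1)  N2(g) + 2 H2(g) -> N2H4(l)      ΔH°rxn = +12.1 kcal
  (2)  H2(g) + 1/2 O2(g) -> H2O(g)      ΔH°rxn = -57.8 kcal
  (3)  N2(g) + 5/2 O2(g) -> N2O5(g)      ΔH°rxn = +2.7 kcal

ΔH°rxn = -67.2 kcal

(1) reversed (reverse to put N2H4(l) on the reactant side): -12.1 kcal
(2) as written (H2O(g) already on the product side): -57.8 kcal
(3) as written (N2O5(g) already on the product side): +2.7 kcal
ΔH°rxn = (-12.1) + (-57.8) + (+2.7) = -67.2 kcal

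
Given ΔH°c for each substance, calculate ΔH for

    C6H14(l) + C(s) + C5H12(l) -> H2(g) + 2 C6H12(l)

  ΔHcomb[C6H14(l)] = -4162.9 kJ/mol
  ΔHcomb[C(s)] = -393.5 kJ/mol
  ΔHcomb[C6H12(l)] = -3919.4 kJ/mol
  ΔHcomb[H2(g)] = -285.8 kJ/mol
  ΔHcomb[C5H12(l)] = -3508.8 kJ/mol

Using ΔH = Σ nΔHc°(reactants) − Σ nΔHc°(products):
= [1·(-4162.9) + 1·(-393.5) + 1·(-3508.8)] − [1·(-285.8) + 2·(-3919.4)]
= 59.4 kJ/mol

ΔH = 59.4 kJ/mol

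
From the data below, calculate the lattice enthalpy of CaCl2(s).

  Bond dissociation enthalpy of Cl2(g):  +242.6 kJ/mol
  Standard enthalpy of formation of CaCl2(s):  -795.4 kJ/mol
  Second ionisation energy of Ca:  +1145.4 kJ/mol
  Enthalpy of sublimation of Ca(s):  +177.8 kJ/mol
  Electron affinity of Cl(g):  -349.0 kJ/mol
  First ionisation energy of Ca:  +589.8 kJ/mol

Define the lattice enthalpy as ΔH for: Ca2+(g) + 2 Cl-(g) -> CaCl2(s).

U = -2253.0 kJ/mol

ΔHf° = 1·ΔHsub + 1·(ΣIE) + 1·D(Cl2) + 2·EA + U
-795.4 = 1·(+177.8) + 1·(+1735.2) + 1·(+242.6) + 2·(-349.0) + U
U = -795.4 − (+1457.6) = -2253.0 kJ/mol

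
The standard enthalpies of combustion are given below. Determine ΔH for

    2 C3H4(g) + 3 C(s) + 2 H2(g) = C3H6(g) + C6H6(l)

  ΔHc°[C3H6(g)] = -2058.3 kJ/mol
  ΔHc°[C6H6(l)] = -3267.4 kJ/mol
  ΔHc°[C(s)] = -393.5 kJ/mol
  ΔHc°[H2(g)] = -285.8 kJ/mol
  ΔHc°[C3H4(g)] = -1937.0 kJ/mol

ΔH = -300.4 kJ/mol

Using ΔH = Σ nΔHc°(reactants) − Σ nΔHc°(products):
= [2·(-1937.0) + 3·(-393.5) + 2·(-285.8)] − [1·(-2058.3) + 1·(-3267.4)]
= -300.4 kJ/mol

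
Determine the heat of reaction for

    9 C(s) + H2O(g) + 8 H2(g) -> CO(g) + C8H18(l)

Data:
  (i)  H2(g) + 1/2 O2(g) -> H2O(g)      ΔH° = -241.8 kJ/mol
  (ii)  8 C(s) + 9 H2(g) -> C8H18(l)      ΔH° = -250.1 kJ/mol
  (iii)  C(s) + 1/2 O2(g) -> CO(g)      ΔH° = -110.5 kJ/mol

(i) reversed: +241.8 kJ/mol
(ii) as written: -250.1 kJ/mol
(iii) as written: -110.5 kJ/mol
Summing the manipulated equations, ΔH° = (-1)·(-241.8) + (1)·(-250.1) + (1)·(-110.5) = -118.8 kJ/mol

ΔH° = -118.8 kJ/mol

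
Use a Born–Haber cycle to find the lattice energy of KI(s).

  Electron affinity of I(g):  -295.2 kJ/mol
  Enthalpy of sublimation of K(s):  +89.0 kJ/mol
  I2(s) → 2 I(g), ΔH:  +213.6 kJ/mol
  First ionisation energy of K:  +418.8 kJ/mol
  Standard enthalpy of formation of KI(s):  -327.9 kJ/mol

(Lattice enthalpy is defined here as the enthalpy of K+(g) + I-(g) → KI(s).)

U = -647.3 kJ/mol

ΔHf° = 1·ΔHsub + 1·(ΣIE) + 1/2·D(I2) + 1·EA + U
-327.9 = 1·(+89.0) + 1·(+418.8) + 1/2·(+213.6) + 1·(-295.2) + U
U = -327.9 − (+319.4) = -647.3 kJ/mol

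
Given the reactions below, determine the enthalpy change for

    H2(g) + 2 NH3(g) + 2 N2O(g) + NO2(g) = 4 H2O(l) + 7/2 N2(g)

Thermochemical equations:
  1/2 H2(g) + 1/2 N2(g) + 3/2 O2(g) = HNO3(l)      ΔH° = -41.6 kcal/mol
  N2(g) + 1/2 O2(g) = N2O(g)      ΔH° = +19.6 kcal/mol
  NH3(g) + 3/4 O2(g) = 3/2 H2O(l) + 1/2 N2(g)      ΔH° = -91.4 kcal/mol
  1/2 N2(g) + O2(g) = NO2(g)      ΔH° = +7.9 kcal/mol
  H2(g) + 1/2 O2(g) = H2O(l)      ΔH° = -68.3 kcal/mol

ΔH° = -298.2 kcal/mol

equation 1: not needed (HNO3(l) appears nowhere else).
equation 2 reversed and × 2 (N2O(g) must end up as a reactant; scale by 2 for the 2 N2O(g)): (-2)·(+19.6) = -39.2 kcal/mol
equation 3 × 2 (×2 to match 2 NH3(g) in the target): (2)·(-91.4) = -182.8 kcal/mol
equation 4 reversed (NO2(g) must end up as a reactant): -7.9 kcal/mol
equation 5 as written: -68.3 kcal/mol
ΔH° = (-39.2) + (-182.8) + (-7.9) + (-68.3) = -298.2 kcal/mol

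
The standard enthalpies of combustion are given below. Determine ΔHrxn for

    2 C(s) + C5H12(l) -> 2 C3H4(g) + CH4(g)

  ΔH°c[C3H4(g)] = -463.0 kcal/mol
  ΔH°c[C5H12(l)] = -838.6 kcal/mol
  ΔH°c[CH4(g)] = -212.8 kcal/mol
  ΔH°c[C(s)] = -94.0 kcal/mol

ΔHrxn = 112.2 kcal/mol

With combustion enthalpies, reactants minus products:
= [2·(-94.0) + 1·(-838.6)] − [2·(-463.0) + 1·(-212.8)]
= 112.2 kcal/mol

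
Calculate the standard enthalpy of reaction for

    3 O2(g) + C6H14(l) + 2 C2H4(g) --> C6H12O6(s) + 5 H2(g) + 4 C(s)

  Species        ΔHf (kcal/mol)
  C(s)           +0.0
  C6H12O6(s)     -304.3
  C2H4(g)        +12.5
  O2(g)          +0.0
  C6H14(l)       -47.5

ΔHrxn = -281.8 kcal/mol

ΔH°rxn = Σ nΔHf°(products) − Σ nΔHf°(reactants).
Products: 1·(-304.3) + 5·(+0.0) + 4·(+0.0) = -304.3
Reactants: 3·(+0.0) + 1·(-47.5) + 2·(+12.5) = -22.5
ΔHrxn = (-304.3) − (-22.5) = -281.8 kcal/mol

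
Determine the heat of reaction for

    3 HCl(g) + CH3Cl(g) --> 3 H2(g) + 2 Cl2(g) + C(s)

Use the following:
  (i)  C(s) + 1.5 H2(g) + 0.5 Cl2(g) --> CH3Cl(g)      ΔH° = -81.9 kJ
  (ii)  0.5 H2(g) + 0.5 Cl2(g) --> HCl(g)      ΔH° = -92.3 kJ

(i) reversed (CH3Cl(g) must end up as a reactant): +81.9 kJ
(ii) reversed and × 3 (HCl(g) must end up as a reactant; ×3 to match 3 HCl(g) in the target): (-3)·(-92.3) = +276.9 kJ
ΔH° = (+81.9) + (+276.9) = 358.8 kJ

ΔH° = 358.8 kJ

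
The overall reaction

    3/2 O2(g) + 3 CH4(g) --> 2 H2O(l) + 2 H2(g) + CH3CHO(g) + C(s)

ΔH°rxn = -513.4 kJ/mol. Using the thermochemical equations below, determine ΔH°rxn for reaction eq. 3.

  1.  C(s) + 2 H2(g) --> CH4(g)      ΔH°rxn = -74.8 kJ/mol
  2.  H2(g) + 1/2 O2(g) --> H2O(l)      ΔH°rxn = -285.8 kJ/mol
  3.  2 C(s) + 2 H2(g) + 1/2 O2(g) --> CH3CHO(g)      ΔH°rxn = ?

eq. 1 reversed and × 3 (CH4(g) must end up as a reactant; ×3 to match 3 CH4(g) in the target): (-3)·(-74.8) = +224.4 kJ/mol
eq. 2 × 2 (×2 to match 2 H2O(l) in the target): (2)·(-285.8) = -571.6 kJ/mol
eq. 3 as written (CH3CHO(g) already on the product side): contributes x
-513.4 = (+224.4) + (-571.6) + x
x = (-513.4 − (-347.2)) / (1) = -166.2 kJ/mol

ΔH°rxn = -166.2 kJ/mol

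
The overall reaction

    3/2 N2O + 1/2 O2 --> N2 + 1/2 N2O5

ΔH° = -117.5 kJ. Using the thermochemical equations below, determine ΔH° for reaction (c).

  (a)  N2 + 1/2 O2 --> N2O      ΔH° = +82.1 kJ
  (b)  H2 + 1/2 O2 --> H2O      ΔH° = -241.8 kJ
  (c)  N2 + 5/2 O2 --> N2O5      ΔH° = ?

(a) reversed and × 3/2 (N2O must end up as a reactant; ×3/2 to match 3/2 N2O in the target): (-3/2)·(+82.1) = -123.15 kJ
(b): not needed (H2 appears nowhere else).
(c) × 1/2 (×1/2 to match 1/2 N2O5 in the target): contributes 1/2·x
-117.5 = (-123.15) + 1/2·x
x = (-117.5 − (-123.15)) / (1/2) = 11.3 kJ

ΔH° = 11.3 kJ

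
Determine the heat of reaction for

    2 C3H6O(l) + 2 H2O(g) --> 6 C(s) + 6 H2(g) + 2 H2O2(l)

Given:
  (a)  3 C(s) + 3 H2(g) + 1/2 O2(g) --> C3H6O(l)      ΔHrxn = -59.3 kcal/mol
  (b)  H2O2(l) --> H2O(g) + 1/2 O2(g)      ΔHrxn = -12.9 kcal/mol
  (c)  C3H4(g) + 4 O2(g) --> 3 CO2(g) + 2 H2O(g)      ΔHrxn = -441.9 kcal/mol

(a) reversed and × 2: (-2)·(-59.3) = +118.6 kcal/mol
(b) reversed and × 2: (-2)·(-12.9) = +25.8 kcal/mol
(c): not needed.
Summing the manipulated equations, ΔHrxn = (-2)·(-59.3) + (-2)·(-12.9) = 144.4 kcal/mol

ΔHrxn = 144.4 kcal/mol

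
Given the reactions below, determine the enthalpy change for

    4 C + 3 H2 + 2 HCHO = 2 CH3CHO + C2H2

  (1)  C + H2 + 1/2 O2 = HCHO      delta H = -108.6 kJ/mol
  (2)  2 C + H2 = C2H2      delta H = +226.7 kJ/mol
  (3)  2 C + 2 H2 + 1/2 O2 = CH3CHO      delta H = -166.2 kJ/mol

delta H = 111.5 kJ/mol

(1) reversed and × 2 (reverse to put HCHO on the reactant side; ×2 to match 2 HCHO in the target): (-2)·(-108.6) = +217.2 kJ/mol
(2) as written (C2H2 already on the product side): +226.7 kJ/mol
(3) × 2 (×2 to match 2 CH3CHO in the target): (2)·(-166.2) = -332.4 kJ/mol
delta H = (-2)·(-108.6) + (1)·(+226.7) + (2)·(-166.2) = 111.5 kJ/mol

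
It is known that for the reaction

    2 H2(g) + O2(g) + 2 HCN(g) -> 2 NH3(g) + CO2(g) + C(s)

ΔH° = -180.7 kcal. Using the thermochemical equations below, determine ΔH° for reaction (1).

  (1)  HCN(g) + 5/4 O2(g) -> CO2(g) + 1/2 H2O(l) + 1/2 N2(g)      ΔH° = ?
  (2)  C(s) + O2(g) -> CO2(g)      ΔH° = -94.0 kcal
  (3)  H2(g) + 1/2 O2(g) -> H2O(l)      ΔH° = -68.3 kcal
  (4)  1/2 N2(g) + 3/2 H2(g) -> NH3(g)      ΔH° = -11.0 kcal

(1) × 2: contributes 2·x
(2) reversed: +94.0 kcal
(3) reversed: +68.3 kcal
(4) × 2: (2)·(-11.0) = -22.0 kcal
-180.7 = (+94.0) + (+68.3) + (-22.0) + 2·x
x = (-180.7 − (+140.3)) / (2) = -160.5 kcal

ΔH° = -160.5 kcal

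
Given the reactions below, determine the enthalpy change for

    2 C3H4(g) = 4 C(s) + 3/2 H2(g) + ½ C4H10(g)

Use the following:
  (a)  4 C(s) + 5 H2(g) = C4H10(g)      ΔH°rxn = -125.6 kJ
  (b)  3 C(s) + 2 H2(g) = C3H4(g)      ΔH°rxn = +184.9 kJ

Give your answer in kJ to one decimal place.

ΔH°rxn = -432.6 kJ

(a) × 1/2: (1/2)·(-125.6) = -62.8 kJ
(b) reversed and × 2: (-2)·(+184.9) = -369.8 kJ
Summing the manipulated equations, ΔH°rxn = (-62.8) + (-369.8) = -432.6 kJ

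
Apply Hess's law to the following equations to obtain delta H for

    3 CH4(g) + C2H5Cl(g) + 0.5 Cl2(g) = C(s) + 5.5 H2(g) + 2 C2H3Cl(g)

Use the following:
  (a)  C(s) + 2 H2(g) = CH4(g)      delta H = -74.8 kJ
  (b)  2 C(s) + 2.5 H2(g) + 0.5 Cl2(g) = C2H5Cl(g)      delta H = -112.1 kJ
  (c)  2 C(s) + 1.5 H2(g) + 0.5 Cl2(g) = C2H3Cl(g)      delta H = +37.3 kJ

(a) reversed and × 3: (-3)·(-74.8) = +224.4 kJ
(b) reversed: +112.1 kJ
(c) × 2: (2)·(+37.3) = +74.6 kJ
delta H = (-3)·(-74.8) + (-1)·(-112.1) + (2)·(+37.3) = 411.1 kJ

delta H = 411.1 kJ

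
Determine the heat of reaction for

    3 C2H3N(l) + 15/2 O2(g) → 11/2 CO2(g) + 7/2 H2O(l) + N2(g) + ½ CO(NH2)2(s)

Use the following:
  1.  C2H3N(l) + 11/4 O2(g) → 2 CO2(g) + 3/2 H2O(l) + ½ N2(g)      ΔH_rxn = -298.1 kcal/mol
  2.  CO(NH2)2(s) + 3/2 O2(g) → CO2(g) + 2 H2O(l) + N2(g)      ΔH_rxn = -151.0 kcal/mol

ΔH_rxn = -818.8 kcal/mol

eq. 1 × 3: (3)·(-298.1) = -894.3 kcal/mol
eq. 2 reversed and × 1/2: (-1/2)·(-151.0) = +75.5 kcal/mol
Combining the equations, ΔH_rxn = (3)·(-298.1) + (-1/2)·(-151.0) = -818.8 kcal/mol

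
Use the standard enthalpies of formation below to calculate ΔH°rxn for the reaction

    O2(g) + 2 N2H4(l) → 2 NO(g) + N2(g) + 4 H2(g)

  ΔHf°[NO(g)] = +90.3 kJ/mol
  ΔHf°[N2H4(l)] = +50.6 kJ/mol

Products: 2·(+90.3) + 1·(+0.0) + 4·(+0.0) = +180.6
Reactants: 1·(+0.0) + 2·(+50.6) = +101.2
ΔH°rxn = (+180.6) − (+101.2) = 79.4 kJ/mol

ΔH°rxn = 79.4 kJ/mol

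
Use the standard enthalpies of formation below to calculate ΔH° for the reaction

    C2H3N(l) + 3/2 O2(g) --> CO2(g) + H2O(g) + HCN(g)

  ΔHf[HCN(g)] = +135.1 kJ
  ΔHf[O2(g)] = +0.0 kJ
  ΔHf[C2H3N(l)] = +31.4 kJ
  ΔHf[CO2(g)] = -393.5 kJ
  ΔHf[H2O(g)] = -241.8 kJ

ΔH°rxn = Σ nΔHf°(products) − Σ nΔHf°(reactants).
Products: 1·(-393.5) + 1·(-241.8) + 1·(+135.1) = -500.2
Reactants: 1·(+31.4) + 3/2·(+0.0) = +31.4
ΔH° = (-500.2) − (+31.4) = -531.6 kJ

ΔH° = -531.6 kJ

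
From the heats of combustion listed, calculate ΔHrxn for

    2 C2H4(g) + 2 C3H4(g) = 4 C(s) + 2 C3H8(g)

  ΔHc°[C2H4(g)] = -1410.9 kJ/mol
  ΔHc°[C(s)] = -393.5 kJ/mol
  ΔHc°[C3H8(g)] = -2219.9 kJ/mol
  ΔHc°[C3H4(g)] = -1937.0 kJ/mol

ΔHrxn = -682.0 kJ/mol

With combustion enthalpies, reactants minus products:
= [2·(-1410.9) + 2·(-1937.0)] − [4·(-393.5) + 2·(-2219.9)]
= -682.0 kJ/mol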